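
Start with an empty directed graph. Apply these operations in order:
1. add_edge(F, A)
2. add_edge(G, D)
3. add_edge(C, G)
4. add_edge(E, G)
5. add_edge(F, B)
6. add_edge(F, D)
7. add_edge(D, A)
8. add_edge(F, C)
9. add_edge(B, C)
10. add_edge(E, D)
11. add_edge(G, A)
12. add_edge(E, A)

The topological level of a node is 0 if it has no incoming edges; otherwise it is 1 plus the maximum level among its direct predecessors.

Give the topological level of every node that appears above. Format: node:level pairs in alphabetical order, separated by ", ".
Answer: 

Op 1: add_edge(F, A). Edges now: 1
Op 2: add_edge(G, D). Edges now: 2
Op 3: add_edge(C, G). Edges now: 3
Op 4: add_edge(E, G). Edges now: 4
Op 5: add_edge(F, B). Edges now: 5
Op 6: add_edge(F, D). Edges now: 6
Op 7: add_edge(D, A). Edges now: 7
Op 8: add_edge(F, C). Edges now: 8
Op 9: add_edge(B, C). Edges now: 9
Op 10: add_edge(E, D). Edges now: 10
Op 11: add_edge(G, A). Edges now: 11
Op 12: add_edge(E, A). Edges now: 12
Compute levels (Kahn BFS):
  sources (in-degree 0): E, F
  process E: level=0
    E->A: in-degree(A)=3, level(A)>=1
    E->D: in-degree(D)=2, level(D)>=1
    E->G: in-degree(G)=1, level(G)>=1
  process F: level=0
    F->A: in-degree(A)=2, level(A)>=1
    F->B: in-degree(B)=0, level(B)=1, enqueue
    F->C: in-degree(C)=1, level(C)>=1
    F->D: in-degree(D)=1, level(D)>=1
  process B: level=1
    B->C: in-degree(C)=0, level(C)=2, enqueue
  process C: level=2
    C->G: in-degree(G)=0, level(G)=3, enqueue
  process G: level=3
    G->A: in-degree(A)=1, level(A)>=4
    G->D: in-degree(D)=0, level(D)=4, enqueue
  process D: level=4
    D->A: in-degree(A)=0, level(A)=5, enqueue
  process A: level=5
All levels: A:5, B:1, C:2, D:4, E:0, F:0, G:3

Answer: A:5, B:1, C:2, D:4, E:0, F:0, G:3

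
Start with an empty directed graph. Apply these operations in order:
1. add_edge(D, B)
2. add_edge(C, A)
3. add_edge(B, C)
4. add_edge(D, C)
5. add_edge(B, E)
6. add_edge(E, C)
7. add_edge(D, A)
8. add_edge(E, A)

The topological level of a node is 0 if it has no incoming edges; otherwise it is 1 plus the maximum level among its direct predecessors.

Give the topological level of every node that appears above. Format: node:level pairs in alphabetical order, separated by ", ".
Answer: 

Answer: A:4, B:1, C:3, D:0, E:2

Derivation:
Op 1: add_edge(D, B). Edges now: 1
Op 2: add_edge(C, A). Edges now: 2
Op 3: add_edge(B, C). Edges now: 3
Op 4: add_edge(D, C). Edges now: 4
Op 5: add_edge(B, E). Edges now: 5
Op 6: add_edge(E, C). Edges now: 6
Op 7: add_edge(D, A). Edges now: 7
Op 8: add_edge(E, A). Edges now: 8
Compute levels (Kahn BFS):
  sources (in-degree 0): D
  process D: level=0
    D->A: in-degree(A)=2, level(A)>=1
    D->B: in-degree(B)=0, level(B)=1, enqueue
    D->C: in-degree(C)=2, level(C)>=1
  process B: level=1
    B->C: in-degree(C)=1, level(C)>=2
    B->E: in-degree(E)=0, level(E)=2, enqueue
  process E: level=2
    E->A: in-degree(A)=1, level(A)>=3
    E->C: in-degree(C)=0, level(C)=3, enqueue
  process C: level=3
    C->A: in-degree(A)=0, level(A)=4, enqueue
  process A: level=4
All levels: A:4, B:1, C:3, D:0, E:2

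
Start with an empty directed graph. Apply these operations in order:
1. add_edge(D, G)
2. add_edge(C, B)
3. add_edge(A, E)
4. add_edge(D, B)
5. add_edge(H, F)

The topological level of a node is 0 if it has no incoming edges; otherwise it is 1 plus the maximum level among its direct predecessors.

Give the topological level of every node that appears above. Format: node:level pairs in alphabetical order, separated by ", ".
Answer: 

Op 1: add_edge(D, G). Edges now: 1
Op 2: add_edge(C, B). Edges now: 2
Op 3: add_edge(A, E). Edges now: 3
Op 4: add_edge(D, B). Edges now: 4
Op 5: add_edge(H, F). Edges now: 5
Compute levels (Kahn BFS):
  sources (in-degree 0): A, C, D, H
  process A: level=0
    A->E: in-degree(E)=0, level(E)=1, enqueue
  process C: level=0
    C->B: in-degree(B)=1, level(B)>=1
  process D: level=0
    D->B: in-degree(B)=0, level(B)=1, enqueue
    D->G: in-degree(G)=0, level(G)=1, enqueue
  process H: level=0
    H->F: in-degree(F)=0, level(F)=1, enqueue
  process E: level=1
  process B: level=1
  process G: level=1
  process F: level=1
All levels: A:0, B:1, C:0, D:0, E:1, F:1, G:1, H:0

Answer: A:0, B:1, C:0, D:0, E:1, F:1, G:1, H:0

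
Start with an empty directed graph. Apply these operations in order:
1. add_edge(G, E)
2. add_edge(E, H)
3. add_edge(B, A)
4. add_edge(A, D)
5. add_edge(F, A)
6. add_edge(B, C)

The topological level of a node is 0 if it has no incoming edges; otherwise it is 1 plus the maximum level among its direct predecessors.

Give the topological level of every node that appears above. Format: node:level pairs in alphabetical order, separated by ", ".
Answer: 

Answer: A:1, B:0, C:1, D:2, E:1, F:0, G:0, H:2

Derivation:
Op 1: add_edge(G, E). Edges now: 1
Op 2: add_edge(E, H). Edges now: 2
Op 3: add_edge(B, A). Edges now: 3
Op 4: add_edge(A, D). Edges now: 4
Op 5: add_edge(F, A). Edges now: 5
Op 6: add_edge(B, C). Edges now: 6
Compute levels (Kahn BFS):
  sources (in-degree 0): B, F, G
  process B: level=0
    B->A: in-degree(A)=1, level(A)>=1
    B->C: in-degree(C)=0, level(C)=1, enqueue
  process F: level=0
    F->A: in-degree(A)=0, level(A)=1, enqueue
  process G: level=0
    G->E: in-degree(E)=0, level(E)=1, enqueue
  process C: level=1
  process A: level=1
    A->D: in-degree(D)=0, level(D)=2, enqueue
  process E: level=1
    E->H: in-degree(H)=0, level(H)=2, enqueue
  process D: level=2
  process H: level=2
All levels: A:1, B:0, C:1, D:2, E:1, F:0, G:0, H:2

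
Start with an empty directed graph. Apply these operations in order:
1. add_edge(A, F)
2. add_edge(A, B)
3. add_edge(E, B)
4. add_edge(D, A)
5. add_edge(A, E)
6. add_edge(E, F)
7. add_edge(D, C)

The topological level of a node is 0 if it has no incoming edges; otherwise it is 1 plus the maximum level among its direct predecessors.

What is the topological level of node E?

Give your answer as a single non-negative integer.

Op 1: add_edge(A, F). Edges now: 1
Op 2: add_edge(A, B). Edges now: 2
Op 3: add_edge(E, B). Edges now: 3
Op 4: add_edge(D, A). Edges now: 4
Op 5: add_edge(A, E). Edges now: 5
Op 6: add_edge(E, F). Edges now: 6
Op 7: add_edge(D, C). Edges now: 7
Compute levels (Kahn BFS):
  sources (in-degree 0): D
  process D: level=0
    D->A: in-degree(A)=0, level(A)=1, enqueue
    D->C: in-degree(C)=0, level(C)=1, enqueue
  process A: level=1
    A->B: in-degree(B)=1, level(B)>=2
    A->E: in-degree(E)=0, level(E)=2, enqueue
    A->F: in-degree(F)=1, level(F)>=2
  process C: level=1
  process E: level=2
    E->B: in-degree(B)=0, level(B)=3, enqueue
    E->F: in-degree(F)=0, level(F)=3, enqueue
  process B: level=3
  process F: level=3
All levels: A:1, B:3, C:1, D:0, E:2, F:3
level(E) = 2

Answer: 2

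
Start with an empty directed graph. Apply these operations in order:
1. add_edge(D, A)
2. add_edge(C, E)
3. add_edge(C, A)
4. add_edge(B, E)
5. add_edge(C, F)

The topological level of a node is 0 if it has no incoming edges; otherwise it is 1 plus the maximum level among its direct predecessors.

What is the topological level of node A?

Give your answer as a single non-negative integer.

Answer: 1

Derivation:
Op 1: add_edge(D, A). Edges now: 1
Op 2: add_edge(C, E). Edges now: 2
Op 3: add_edge(C, A). Edges now: 3
Op 4: add_edge(B, E). Edges now: 4
Op 5: add_edge(C, F). Edges now: 5
Compute levels (Kahn BFS):
  sources (in-degree 0): B, C, D
  process B: level=0
    B->E: in-degree(E)=1, level(E)>=1
  process C: level=0
    C->A: in-degree(A)=1, level(A)>=1
    C->E: in-degree(E)=0, level(E)=1, enqueue
    C->F: in-degree(F)=0, level(F)=1, enqueue
  process D: level=0
    D->A: in-degree(A)=0, level(A)=1, enqueue
  process E: level=1
  process F: level=1
  process A: level=1
All levels: A:1, B:0, C:0, D:0, E:1, F:1
level(A) = 1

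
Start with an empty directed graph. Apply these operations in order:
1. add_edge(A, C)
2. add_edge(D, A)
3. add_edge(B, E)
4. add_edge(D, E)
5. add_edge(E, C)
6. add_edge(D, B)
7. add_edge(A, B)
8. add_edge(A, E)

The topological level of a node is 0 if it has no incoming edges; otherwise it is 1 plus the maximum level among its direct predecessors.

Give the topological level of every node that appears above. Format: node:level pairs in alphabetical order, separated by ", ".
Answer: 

Op 1: add_edge(A, C). Edges now: 1
Op 2: add_edge(D, A). Edges now: 2
Op 3: add_edge(B, E). Edges now: 3
Op 4: add_edge(D, E). Edges now: 4
Op 5: add_edge(E, C). Edges now: 5
Op 6: add_edge(D, B). Edges now: 6
Op 7: add_edge(A, B). Edges now: 7
Op 8: add_edge(A, E). Edges now: 8
Compute levels (Kahn BFS):
  sources (in-degree 0): D
  process D: level=0
    D->A: in-degree(A)=0, level(A)=1, enqueue
    D->B: in-degree(B)=1, level(B)>=1
    D->E: in-degree(E)=2, level(E)>=1
  process A: level=1
    A->B: in-degree(B)=0, level(B)=2, enqueue
    A->C: in-degree(C)=1, level(C)>=2
    A->E: in-degree(E)=1, level(E)>=2
  process B: level=2
    B->E: in-degree(E)=0, level(E)=3, enqueue
  process E: level=3
    E->C: in-degree(C)=0, level(C)=4, enqueue
  process C: level=4
All levels: A:1, B:2, C:4, D:0, E:3

Answer: A:1, B:2, C:4, D:0, E:3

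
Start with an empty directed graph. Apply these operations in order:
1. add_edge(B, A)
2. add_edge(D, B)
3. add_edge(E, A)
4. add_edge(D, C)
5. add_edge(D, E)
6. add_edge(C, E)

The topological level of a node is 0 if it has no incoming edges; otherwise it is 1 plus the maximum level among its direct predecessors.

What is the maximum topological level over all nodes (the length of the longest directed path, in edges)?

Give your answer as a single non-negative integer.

Answer: 3

Derivation:
Op 1: add_edge(B, A). Edges now: 1
Op 2: add_edge(D, B). Edges now: 2
Op 3: add_edge(E, A). Edges now: 3
Op 4: add_edge(D, C). Edges now: 4
Op 5: add_edge(D, E). Edges now: 5
Op 6: add_edge(C, E). Edges now: 6
Compute levels (Kahn BFS):
  sources (in-degree 0): D
  process D: level=0
    D->B: in-degree(B)=0, level(B)=1, enqueue
    D->C: in-degree(C)=0, level(C)=1, enqueue
    D->E: in-degree(E)=1, level(E)>=1
  process B: level=1
    B->A: in-degree(A)=1, level(A)>=2
  process C: level=1
    C->E: in-degree(E)=0, level(E)=2, enqueue
  process E: level=2
    E->A: in-degree(A)=0, level(A)=3, enqueue
  process A: level=3
All levels: A:3, B:1, C:1, D:0, E:2
max level = 3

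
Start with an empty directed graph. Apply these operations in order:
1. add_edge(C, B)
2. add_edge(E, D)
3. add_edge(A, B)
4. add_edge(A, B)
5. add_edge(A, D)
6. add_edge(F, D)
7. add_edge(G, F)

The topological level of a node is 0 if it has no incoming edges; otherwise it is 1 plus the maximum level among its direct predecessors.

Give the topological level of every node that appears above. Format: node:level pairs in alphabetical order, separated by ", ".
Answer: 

Op 1: add_edge(C, B). Edges now: 1
Op 2: add_edge(E, D). Edges now: 2
Op 3: add_edge(A, B). Edges now: 3
Op 4: add_edge(A, B) (duplicate, no change). Edges now: 3
Op 5: add_edge(A, D). Edges now: 4
Op 6: add_edge(F, D). Edges now: 5
Op 7: add_edge(G, F). Edges now: 6
Compute levels (Kahn BFS):
  sources (in-degree 0): A, C, E, G
  process A: level=0
    A->B: in-degree(B)=1, level(B)>=1
    A->D: in-degree(D)=2, level(D)>=1
  process C: level=0
    C->B: in-degree(B)=0, level(B)=1, enqueue
  process E: level=0
    E->D: in-degree(D)=1, level(D)>=1
  process G: level=0
    G->F: in-degree(F)=0, level(F)=1, enqueue
  process B: level=1
  process F: level=1
    F->D: in-degree(D)=0, level(D)=2, enqueue
  process D: level=2
All levels: A:0, B:1, C:0, D:2, E:0, F:1, G:0

Answer: A:0, B:1, C:0, D:2, E:0, F:1, G:0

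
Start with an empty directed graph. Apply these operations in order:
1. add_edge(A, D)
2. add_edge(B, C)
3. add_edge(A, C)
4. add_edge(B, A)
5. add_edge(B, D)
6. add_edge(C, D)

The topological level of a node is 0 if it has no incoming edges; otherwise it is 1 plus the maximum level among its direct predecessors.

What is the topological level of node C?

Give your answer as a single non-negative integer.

Answer: 2

Derivation:
Op 1: add_edge(A, D). Edges now: 1
Op 2: add_edge(B, C). Edges now: 2
Op 3: add_edge(A, C). Edges now: 3
Op 4: add_edge(B, A). Edges now: 4
Op 5: add_edge(B, D). Edges now: 5
Op 6: add_edge(C, D). Edges now: 6
Compute levels (Kahn BFS):
  sources (in-degree 0): B
  process B: level=0
    B->A: in-degree(A)=0, level(A)=1, enqueue
    B->C: in-degree(C)=1, level(C)>=1
    B->D: in-degree(D)=2, level(D)>=1
  process A: level=1
    A->C: in-degree(C)=0, level(C)=2, enqueue
    A->D: in-degree(D)=1, level(D)>=2
  process C: level=2
    C->D: in-degree(D)=0, level(D)=3, enqueue
  process D: level=3
All levels: A:1, B:0, C:2, D:3
level(C) = 2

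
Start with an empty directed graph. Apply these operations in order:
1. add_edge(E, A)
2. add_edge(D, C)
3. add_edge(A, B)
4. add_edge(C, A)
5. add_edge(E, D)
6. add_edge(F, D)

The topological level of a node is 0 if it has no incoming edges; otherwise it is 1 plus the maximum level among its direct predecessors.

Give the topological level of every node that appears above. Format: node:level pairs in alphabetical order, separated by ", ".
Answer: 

Answer: A:3, B:4, C:2, D:1, E:0, F:0

Derivation:
Op 1: add_edge(E, A). Edges now: 1
Op 2: add_edge(D, C). Edges now: 2
Op 3: add_edge(A, B). Edges now: 3
Op 4: add_edge(C, A). Edges now: 4
Op 5: add_edge(E, D). Edges now: 5
Op 6: add_edge(F, D). Edges now: 6
Compute levels (Kahn BFS):
  sources (in-degree 0): E, F
  process E: level=0
    E->A: in-degree(A)=1, level(A)>=1
    E->D: in-degree(D)=1, level(D)>=1
  process F: level=0
    F->D: in-degree(D)=0, level(D)=1, enqueue
  process D: level=1
    D->C: in-degree(C)=0, level(C)=2, enqueue
  process C: level=2
    C->A: in-degree(A)=0, level(A)=3, enqueue
  process A: level=3
    A->B: in-degree(B)=0, level(B)=4, enqueue
  process B: level=4
All levels: A:3, B:4, C:2, D:1, E:0, F:0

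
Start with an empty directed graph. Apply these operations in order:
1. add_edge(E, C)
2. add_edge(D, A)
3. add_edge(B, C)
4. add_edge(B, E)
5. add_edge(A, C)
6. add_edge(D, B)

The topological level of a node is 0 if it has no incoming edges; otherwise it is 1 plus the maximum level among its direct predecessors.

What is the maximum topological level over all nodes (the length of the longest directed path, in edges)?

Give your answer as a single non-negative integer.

Op 1: add_edge(E, C). Edges now: 1
Op 2: add_edge(D, A). Edges now: 2
Op 3: add_edge(B, C). Edges now: 3
Op 4: add_edge(B, E). Edges now: 4
Op 5: add_edge(A, C). Edges now: 5
Op 6: add_edge(D, B). Edges now: 6
Compute levels (Kahn BFS):
  sources (in-degree 0): D
  process D: level=0
    D->A: in-degree(A)=0, level(A)=1, enqueue
    D->B: in-degree(B)=0, level(B)=1, enqueue
  process A: level=1
    A->C: in-degree(C)=2, level(C)>=2
  process B: level=1
    B->C: in-degree(C)=1, level(C)>=2
    B->E: in-degree(E)=0, level(E)=2, enqueue
  process E: level=2
    E->C: in-degree(C)=0, level(C)=3, enqueue
  process C: level=3
All levels: A:1, B:1, C:3, D:0, E:2
max level = 3

Answer: 3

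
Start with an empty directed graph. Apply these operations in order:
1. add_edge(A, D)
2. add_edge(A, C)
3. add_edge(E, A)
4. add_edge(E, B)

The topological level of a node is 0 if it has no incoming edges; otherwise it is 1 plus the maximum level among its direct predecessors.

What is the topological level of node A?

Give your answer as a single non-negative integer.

Answer: 1

Derivation:
Op 1: add_edge(A, D). Edges now: 1
Op 2: add_edge(A, C). Edges now: 2
Op 3: add_edge(E, A). Edges now: 3
Op 4: add_edge(E, B). Edges now: 4
Compute levels (Kahn BFS):
  sources (in-degree 0): E
  process E: level=0
    E->A: in-degree(A)=0, level(A)=1, enqueue
    E->B: in-degree(B)=0, level(B)=1, enqueue
  process A: level=1
    A->C: in-degree(C)=0, level(C)=2, enqueue
    A->D: in-degree(D)=0, level(D)=2, enqueue
  process B: level=1
  process C: level=2
  process D: level=2
All levels: A:1, B:1, C:2, D:2, E:0
level(A) = 1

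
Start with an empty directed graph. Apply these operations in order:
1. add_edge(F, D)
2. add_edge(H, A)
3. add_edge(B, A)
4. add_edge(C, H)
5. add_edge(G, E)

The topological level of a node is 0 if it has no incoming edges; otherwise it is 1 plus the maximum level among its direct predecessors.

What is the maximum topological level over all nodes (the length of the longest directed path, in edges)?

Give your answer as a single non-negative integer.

Op 1: add_edge(F, D). Edges now: 1
Op 2: add_edge(H, A). Edges now: 2
Op 3: add_edge(B, A). Edges now: 3
Op 4: add_edge(C, H). Edges now: 4
Op 5: add_edge(G, E). Edges now: 5
Compute levels (Kahn BFS):
  sources (in-degree 0): B, C, F, G
  process B: level=0
    B->A: in-degree(A)=1, level(A)>=1
  process C: level=0
    C->H: in-degree(H)=0, level(H)=1, enqueue
  process F: level=0
    F->D: in-degree(D)=0, level(D)=1, enqueue
  process G: level=0
    G->E: in-degree(E)=0, level(E)=1, enqueue
  process H: level=1
    H->A: in-degree(A)=0, level(A)=2, enqueue
  process D: level=1
  process E: level=1
  process A: level=2
All levels: A:2, B:0, C:0, D:1, E:1, F:0, G:0, H:1
max level = 2

Answer: 2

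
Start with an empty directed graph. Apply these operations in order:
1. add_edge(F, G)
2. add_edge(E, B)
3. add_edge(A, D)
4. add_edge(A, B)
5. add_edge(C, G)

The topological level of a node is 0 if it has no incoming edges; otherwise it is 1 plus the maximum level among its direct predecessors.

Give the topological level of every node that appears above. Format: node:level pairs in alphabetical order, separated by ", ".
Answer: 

Answer: A:0, B:1, C:0, D:1, E:0, F:0, G:1

Derivation:
Op 1: add_edge(F, G). Edges now: 1
Op 2: add_edge(E, B). Edges now: 2
Op 3: add_edge(A, D). Edges now: 3
Op 4: add_edge(A, B). Edges now: 4
Op 5: add_edge(C, G). Edges now: 5
Compute levels (Kahn BFS):
  sources (in-degree 0): A, C, E, F
  process A: level=0
    A->B: in-degree(B)=1, level(B)>=1
    A->D: in-degree(D)=0, level(D)=1, enqueue
  process C: level=0
    C->G: in-degree(G)=1, level(G)>=1
  process E: level=0
    E->B: in-degree(B)=0, level(B)=1, enqueue
  process F: level=0
    F->G: in-degree(G)=0, level(G)=1, enqueue
  process D: level=1
  process B: level=1
  process G: level=1
All levels: A:0, B:1, C:0, D:1, E:0, F:0, G:1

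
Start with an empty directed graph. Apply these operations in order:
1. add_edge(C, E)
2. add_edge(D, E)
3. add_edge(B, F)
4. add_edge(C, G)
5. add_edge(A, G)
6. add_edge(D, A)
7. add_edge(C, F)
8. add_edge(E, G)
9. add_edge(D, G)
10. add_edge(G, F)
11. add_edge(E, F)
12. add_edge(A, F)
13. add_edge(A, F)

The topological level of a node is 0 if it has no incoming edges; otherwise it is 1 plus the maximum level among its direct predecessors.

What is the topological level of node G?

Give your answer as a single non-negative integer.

Op 1: add_edge(C, E). Edges now: 1
Op 2: add_edge(D, E). Edges now: 2
Op 3: add_edge(B, F). Edges now: 3
Op 4: add_edge(C, G). Edges now: 4
Op 5: add_edge(A, G). Edges now: 5
Op 6: add_edge(D, A). Edges now: 6
Op 7: add_edge(C, F). Edges now: 7
Op 8: add_edge(E, G). Edges now: 8
Op 9: add_edge(D, G). Edges now: 9
Op 10: add_edge(G, F). Edges now: 10
Op 11: add_edge(E, F). Edges now: 11
Op 12: add_edge(A, F). Edges now: 12
Op 13: add_edge(A, F) (duplicate, no change). Edges now: 12
Compute levels (Kahn BFS):
  sources (in-degree 0): B, C, D
  process B: level=0
    B->F: in-degree(F)=4, level(F)>=1
  process C: level=0
    C->E: in-degree(E)=1, level(E)>=1
    C->F: in-degree(F)=3, level(F)>=1
    C->G: in-degree(G)=3, level(G)>=1
  process D: level=0
    D->A: in-degree(A)=0, level(A)=1, enqueue
    D->E: in-degree(E)=0, level(E)=1, enqueue
    D->G: in-degree(G)=2, level(G)>=1
  process A: level=1
    A->F: in-degree(F)=2, level(F)>=2
    A->G: in-degree(G)=1, level(G)>=2
  process E: level=1
    E->F: in-degree(F)=1, level(F)>=2
    E->G: in-degree(G)=0, level(G)=2, enqueue
  process G: level=2
    G->F: in-degree(F)=0, level(F)=3, enqueue
  process F: level=3
All levels: A:1, B:0, C:0, D:0, E:1, F:3, G:2
level(G) = 2

Answer: 2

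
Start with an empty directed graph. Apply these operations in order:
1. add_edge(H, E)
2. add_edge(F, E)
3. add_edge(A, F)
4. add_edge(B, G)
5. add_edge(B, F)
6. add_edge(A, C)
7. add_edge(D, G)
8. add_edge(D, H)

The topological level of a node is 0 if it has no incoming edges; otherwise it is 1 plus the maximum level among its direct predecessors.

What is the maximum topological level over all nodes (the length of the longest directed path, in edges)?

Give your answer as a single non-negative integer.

Answer: 2

Derivation:
Op 1: add_edge(H, E). Edges now: 1
Op 2: add_edge(F, E). Edges now: 2
Op 3: add_edge(A, F). Edges now: 3
Op 4: add_edge(B, G). Edges now: 4
Op 5: add_edge(B, F). Edges now: 5
Op 6: add_edge(A, C). Edges now: 6
Op 7: add_edge(D, G). Edges now: 7
Op 8: add_edge(D, H). Edges now: 8
Compute levels (Kahn BFS):
  sources (in-degree 0): A, B, D
  process A: level=0
    A->C: in-degree(C)=0, level(C)=1, enqueue
    A->F: in-degree(F)=1, level(F)>=1
  process B: level=0
    B->F: in-degree(F)=0, level(F)=1, enqueue
    B->G: in-degree(G)=1, level(G)>=1
  process D: level=0
    D->G: in-degree(G)=0, level(G)=1, enqueue
    D->H: in-degree(H)=0, level(H)=1, enqueue
  process C: level=1
  process F: level=1
    F->E: in-degree(E)=1, level(E)>=2
  process G: level=1
  process H: level=1
    H->E: in-degree(E)=0, level(E)=2, enqueue
  process E: level=2
All levels: A:0, B:0, C:1, D:0, E:2, F:1, G:1, H:1
max level = 2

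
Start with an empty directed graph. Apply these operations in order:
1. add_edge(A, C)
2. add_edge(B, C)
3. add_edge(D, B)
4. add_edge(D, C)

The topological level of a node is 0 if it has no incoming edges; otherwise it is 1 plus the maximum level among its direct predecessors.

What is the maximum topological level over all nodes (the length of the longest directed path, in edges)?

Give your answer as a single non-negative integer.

Answer: 2

Derivation:
Op 1: add_edge(A, C). Edges now: 1
Op 2: add_edge(B, C). Edges now: 2
Op 3: add_edge(D, B). Edges now: 3
Op 4: add_edge(D, C). Edges now: 4
Compute levels (Kahn BFS):
  sources (in-degree 0): A, D
  process A: level=0
    A->C: in-degree(C)=2, level(C)>=1
  process D: level=0
    D->B: in-degree(B)=0, level(B)=1, enqueue
    D->C: in-degree(C)=1, level(C)>=1
  process B: level=1
    B->C: in-degree(C)=0, level(C)=2, enqueue
  process C: level=2
All levels: A:0, B:1, C:2, D:0
max level = 2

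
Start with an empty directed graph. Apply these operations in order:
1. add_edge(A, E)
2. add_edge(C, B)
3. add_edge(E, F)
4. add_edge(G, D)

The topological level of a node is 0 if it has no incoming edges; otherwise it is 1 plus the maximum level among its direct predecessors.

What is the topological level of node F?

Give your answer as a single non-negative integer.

Answer: 2

Derivation:
Op 1: add_edge(A, E). Edges now: 1
Op 2: add_edge(C, B). Edges now: 2
Op 3: add_edge(E, F). Edges now: 3
Op 4: add_edge(G, D). Edges now: 4
Compute levels (Kahn BFS):
  sources (in-degree 0): A, C, G
  process A: level=0
    A->E: in-degree(E)=0, level(E)=1, enqueue
  process C: level=0
    C->B: in-degree(B)=0, level(B)=1, enqueue
  process G: level=0
    G->D: in-degree(D)=0, level(D)=1, enqueue
  process E: level=1
    E->F: in-degree(F)=0, level(F)=2, enqueue
  process B: level=1
  process D: level=1
  process F: level=2
All levels: A:0, B:1, C:0, D:1, E:1, F:2, G:0
level(F) = 2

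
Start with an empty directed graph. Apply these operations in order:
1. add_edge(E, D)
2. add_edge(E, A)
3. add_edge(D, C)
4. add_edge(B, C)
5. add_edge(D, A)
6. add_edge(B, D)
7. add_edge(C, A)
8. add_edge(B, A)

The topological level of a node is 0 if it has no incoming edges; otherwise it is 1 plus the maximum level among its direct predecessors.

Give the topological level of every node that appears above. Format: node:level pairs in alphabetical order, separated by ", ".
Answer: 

Answer: A:3, B:0, C:2, D:1, E:0

Derivation:
Op 1: add_edge(E, D). Edges now: 1
Op 2: add_edge(E, A). Edges now: 2
Op 3: add_edge(D, C). Edges now: 3
Op 4: add_edge(B, C). Edges now: 4
Op 5: add_edge(D, A). Edges now: 5
Op 6: add_edge(B, D). Edges now: 6
Op 7: add_edge(C, A). Edges now: 7
Op 8: add_edge(B, A). Edges now: 8
Compute levels (Kahn BFS):
  sources (in-degree 0): B, E
  process B: level=0
    B->A: in-degree(A)=3, level(A)>=1
    B->C: in-degree(C)=1, level(C)>=1
    B->D: in-degree(D)=1, level(D)>=1
  process E: level=0
    E->A: in-degree(A)=2, level(A)>=1
    E->D: in-degree(D)=0, level(D)=1, enqueue
  process D: level=1
    D->A: in-degree(A)=1, level(A)>=2
    D->C: in-degree(C)=0, level(C)=2, enqueue
  process C: level=2
    C->A: in-degree(A)=0, level(A)=3, enqueue
  process A: level=3
All levels: A:3, B:0, C:2, D:1, E:0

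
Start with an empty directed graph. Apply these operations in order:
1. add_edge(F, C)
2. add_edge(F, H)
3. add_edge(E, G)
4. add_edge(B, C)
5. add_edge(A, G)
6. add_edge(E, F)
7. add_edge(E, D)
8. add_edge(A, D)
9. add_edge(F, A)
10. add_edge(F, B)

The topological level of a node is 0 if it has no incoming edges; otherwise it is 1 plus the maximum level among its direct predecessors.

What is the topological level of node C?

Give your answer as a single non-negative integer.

Answer: 3

Derivation:
Op 1: add_edge(F, C). Edges now: 1
Op 2: add_edge(F, H). Edges now: 2
Op 3: add_edge(E, G). Edges now: 3
Op 4: add_edge(B, C). Edges now: 4
Op 5: add_edge(A, G). Edges now: 5
Op 6: add_edge(E, F). Edges now: 6
Op 7: add_edge(E, D). Edges now: 7
Op 8: add_edge(A, D). Edges now: 8
Op 9: add_edge(F, A). Edges now: 9
Op 10: add_edge(F, B). Edges now: 10
Compute levels (Kahn BFS):
  sources (in-degree 0): E
  process E: level=0
    E->D: in-degree(D)=1, level(D)>=1
    E->F: in-degree(F)=0, level(F)=1, enqueue
    E->G: in-degree(G)=1, level(G)>=1
  process F: level=1
    F->A: in-degree(A)=0, level(A)=2, enqueue
    F->B: in-degree(B)=0, level(B)=2, enqueue
    F->C: in-degree(C)=1, level(C)>=2
    F->H: in-degree(H)=0, level(H)=2, enqueue
  process A: level=2
    A->D: in-degree(D)=0, level(D)=3, enqueue
    A->G: in-degree(G)=0, level(G)=3, enqueue
  process B: level=2
    B->C: in-degree(C)=0, level(C)=3, enqueue
  process H: level=2
  process D: level=3
  process G: level=3
  process C: level=3
All levels: A:2, B:2, C:3, D:3, E:0, F:1, G:3, H:2
level(C) = 3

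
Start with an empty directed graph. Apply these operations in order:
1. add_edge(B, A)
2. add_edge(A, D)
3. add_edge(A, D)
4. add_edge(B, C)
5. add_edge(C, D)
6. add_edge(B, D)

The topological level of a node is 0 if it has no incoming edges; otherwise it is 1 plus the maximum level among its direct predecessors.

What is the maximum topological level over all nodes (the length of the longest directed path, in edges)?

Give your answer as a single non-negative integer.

Answer: 2

Derivation:
Op 1: add_edge(B, A). Edges now: 1
Op 2: add_edge(A, D). Edges now: 2
Op 3: add_edge(A, D) (duplicate, no change). Edges now: 2
Op 4: add_edge(B, C). Edges now: 3
Op 5: add_edge(C, D). Edges now: 4
Op 6: add_edge(B, D). Edges now: 5
Compute levels (Kahn BFS):
  sources (in-degree 0): B
  process B: level=0
    B->A: in-degree(A)=0, level(A)=1, enqueue
    B->C: in-degree(C)=0, level(C)=1, enqueue
    B->D: in-degree(D)=2, level(D)>=1
  process A: level=1
    A->D: in-degree(D)=1, level(D)>=2
  process C: level=1
    C->D: in-degree(D)=0, level(D)=2, enqueue
  process D: level=2
All levels: A:1, B:0, C:1, D:2
max level = 2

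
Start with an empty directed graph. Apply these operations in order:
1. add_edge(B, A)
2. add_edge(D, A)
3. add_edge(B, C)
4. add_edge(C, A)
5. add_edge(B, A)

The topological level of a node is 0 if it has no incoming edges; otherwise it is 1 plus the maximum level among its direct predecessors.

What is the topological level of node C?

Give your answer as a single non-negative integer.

Op 1: add_edge(B, A). Edges now: 1
Op 2: add_edge(D, A). Edges now: 2
Op 3: add_edge(B, C). Edges now: 3
Op 4: add_edge(C, A). Edges now: 4
Op 5: add_edge(B, A) (duplicate, no change). Edges now: 4
Compute levels (Kahn BFS):
  sources (in-degree 0): B, D
  process B: level=0
    B->A: in-degree(A)=2, level(A)>=1
    B->C: in-degree(C)=0, level(C)=1, enqueue
  process D: level=0
    D->A: in-degree(A)=1, level(A)>=1
  process C: level=1
    C->A: in-degree(A)=0, level(A)=2, enqueue
  process A: level=2
All levels: A:2, B:0, C:1, D:0
level(C) = 1

Answer: 1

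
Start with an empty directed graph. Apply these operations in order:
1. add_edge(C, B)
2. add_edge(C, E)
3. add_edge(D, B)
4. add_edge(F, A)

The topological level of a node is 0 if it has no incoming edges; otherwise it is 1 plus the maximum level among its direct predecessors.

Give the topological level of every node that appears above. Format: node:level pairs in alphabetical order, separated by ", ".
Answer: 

Answer: A:1, B:1, C:0, D:0, E:1, F:0

Derivation:
Op 1: add_edge(C, B). Edges now: 1
Op 2: add_edge(C, E). Edges now: 2
Op 3: add_edge(D, B). Edges now: 3
Op 4: add_edge(F, A). Edges now: 4
Compute levels (Kahn BFS):
  sources (in-degree 0): C, D, F
  process C: level=0
    C->B: in-degree(B)=1, level(B)>=1
    C->E: in-degree(E)=0, level(E)=1, enqueue
  process D: level=0
    D->B: in-degree(B)=0, level(B)=1, enqueue
  process F: level=0
    F->A: in-degree(A)=0, level(A)=1, enqueue
  process E: level=1
  process B: level=1
  process A: level=1
All levels: A:1, B:1, C:0, D:0, E:1, F:0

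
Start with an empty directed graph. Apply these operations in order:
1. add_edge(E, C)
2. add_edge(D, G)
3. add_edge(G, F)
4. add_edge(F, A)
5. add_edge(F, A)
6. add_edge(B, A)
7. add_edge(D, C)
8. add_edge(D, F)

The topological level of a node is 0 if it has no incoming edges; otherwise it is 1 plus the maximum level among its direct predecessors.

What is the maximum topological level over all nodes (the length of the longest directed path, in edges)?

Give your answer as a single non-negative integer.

Op 1: add_edge(E, C). Edges now: 1
Op 2: add_edge(D, G). Edges now: 2
Op 3: add_edge(G, F). Edges now: 3
Op 4: add_edge(F, A). Edges now: 4
Op 5: add_edge(F, A) (duplicate, no change). Edges now: 4
Op 6: add_edge(B, A). Edges now: 5
Op 7: add_edge(D, C). Edges now: 6
Op 8: add_edge(D, F). Edges now: 7
Compute levels (Kahn BFS):
  sources (in-degree 0): B, D, E
  process B: level=0
    B->A: in-degree(A)=1, level(A)>=1
  process D: level=0
    D->C: in-degree(C)=1, level(C)>=1
    D->F: in-degree(F)=1, level(F)>=1
    D->G: in-degree(G)=0, level(G)=1, enqueue
  process E: level=0
    E->C: in-degree(C)=0, level(C)=1, enqueue
  process G: level=1
    G->F: in-degree(F)=0, level(F)=2, enqueue
  process C: level=1
  process F: level=2
    F->A: in-degree(A)=0, level(A)=3, enqueue
  process A: level=3
All levels: A:3, B:0, C:1, D:0, E:0, F:2, G:1
max level = 3

Answer: 3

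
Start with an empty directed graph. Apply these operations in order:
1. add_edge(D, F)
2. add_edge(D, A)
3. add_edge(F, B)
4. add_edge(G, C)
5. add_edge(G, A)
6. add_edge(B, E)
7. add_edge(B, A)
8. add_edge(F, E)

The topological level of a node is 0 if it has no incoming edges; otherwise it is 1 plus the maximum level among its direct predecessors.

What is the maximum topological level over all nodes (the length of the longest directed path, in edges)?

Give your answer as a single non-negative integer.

Op 1: add_edge(D, F). Edges now: 1
Op 2: add_edge(D, A). Edges now: 2
Op 3: add_edge(F, B). Edges now: 3
Op 4: add_edge(G, C). Edges now: 4
Op 5: add_edge(G, A). Edges now: 5
Op 6: add_edge(B, E). Edges now: 6
Op 7: add_edge(B, A). Edges now: 7
Op 8: add_edge(F, E). Edges now: 8
Compute levels (Kahn BFS):
  sources (in-degree 0): D, G
  process D: level=0
    D->A: in-degree(A)=2, level(A)>=1
    D->F: in-degree(F)=0, level(F)=1, enqueue
  process G: level=0
    G->A: in-degree(A)=1, level(A)>=1
    G->C: in-degree(C)=0, level(C)=1, enqueue
  process F: level=1
    F->B: in-degree(B)=0, level(B)=2, enqueue
    F->E: in-degree(E)=1, level(E)>=2
  process C: level=1
  process B: level=2
    B->A: in-degree(A)=0, level(A)=3, enqueue
    B->E: in-degree(E)=0, level(E)=3, enqueue
  process A: level=3
  process E: level=3
All levels: A:3, B:2, C:1, D:0, E:3, F:1, G:0
max level = 3

Answer: 3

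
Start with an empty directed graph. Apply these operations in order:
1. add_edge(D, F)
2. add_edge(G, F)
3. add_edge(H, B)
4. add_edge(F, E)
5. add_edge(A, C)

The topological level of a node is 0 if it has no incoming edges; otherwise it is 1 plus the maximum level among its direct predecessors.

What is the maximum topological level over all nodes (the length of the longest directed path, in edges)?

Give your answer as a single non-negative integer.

Op 1: add_edge(D, F). Edges now: 1
Op 2: add_edge(G, F). Edges now: 2
Op 3: add_edge(H, B). Edges now: 3
Op 4: add_edge(F, E). Edges now: 4
Op 5: add_edge(A, C). Edges now: 5
Compute levels (Kahn BFS):
  sources (in-degree 0): A, D, G, H
  process A: level=0
    A->C: in-degree(C)=0, level(C)=1, enqueue
  process D: level=0
    D->F: in-degree(F)=1, level(F)>=1
  process G: level=0
    G->F: in-degree(F)=0, level(F)=1, enqueue
  process H: level=0
    H->B: in-degree(B)=0, level(B)=1, enqueue
  process C: level=1
  process F: level=1
    F->E: in-degree(E)=0, level(E)=2, enqueue
  process B: level=1
  process E: level=2
All levels: A:0, B:1, C:1, D:0, E:2, F:1, G:0, H:0
max level = 2

Answer: 2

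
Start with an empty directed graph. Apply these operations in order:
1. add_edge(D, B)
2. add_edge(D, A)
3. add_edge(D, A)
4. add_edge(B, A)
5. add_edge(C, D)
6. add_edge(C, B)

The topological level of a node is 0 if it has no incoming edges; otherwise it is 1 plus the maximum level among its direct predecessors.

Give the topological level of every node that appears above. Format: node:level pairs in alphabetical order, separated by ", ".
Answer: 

Op 1: add_edge(D, B). Edges now: 1
Op 2: add_edge(D, A). Edges now: 2
Op 3: add_edge(D, A) (duplicate, no change). Edges now: 2
Op 4: add_edge(B, A). Edges now: 3
Op 5: add_edge(C, D). Edges now: 4
Op 6: add_edge(C, B). Edges now: 5
Compute levels (Kahn BFS):
  sources (in-degree 0): C
  process C: level=0
    C->B: in-degree(B)=1, level(B)>=1
    C->D: in-degree(D)=0, level(D)=1, enqueue
  process D: level=1
    D->A: in-degree(A)=1, level(A)>=2
    D->B: in-degree(B)=0, level(B)=2, enqueue
  process B: level=2
    B->A: in-degree(A)=0, level(A)=3, enqueue
  process A: level=3
All levels: A:3, B:2, C:0, D:1

Answer: A:3, B:2, C:0, D:1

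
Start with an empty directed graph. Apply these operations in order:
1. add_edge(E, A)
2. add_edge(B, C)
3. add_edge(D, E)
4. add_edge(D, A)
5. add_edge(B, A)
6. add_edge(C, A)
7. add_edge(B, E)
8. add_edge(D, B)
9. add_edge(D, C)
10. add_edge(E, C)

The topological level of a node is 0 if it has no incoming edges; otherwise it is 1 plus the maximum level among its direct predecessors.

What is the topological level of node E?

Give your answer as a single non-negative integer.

Answer: 2

Derivation:
Op 1: add_edge(E, A). Edges now: 1
Op 2: add_edge(B, C). Edges now: 2
Op 3: add_edge(D, E). Edges now: 3
Op 4: add_edge(D, A). Edges now: 4
Op 5: add_edge(B, A). Edges now: 5
Op 6: add_edge(C, A). Edges now: 6
Op 7: add_edge(B, E). Edges now: 7
Op 8: add_edge(D, B). Edges now: 8
Op 9: add_edge(D, C). Edges now: 9
Op 10: add_edge(E, C). Edges now: 10
Compute levels (Kahn BFS):
  sources (in-degree 0): D
  process D: level=0
    D->A: in-degree(A)=3, level(A)>=1
    D->B: in-degree(B)=0, level(B)=1, enqueue
    D->C: in-degree(C)=2, level(C)>=1
    D->E: in-degree(E)=1, level(E)>=1
  process B: level=1
    B->A: in-degree(A)=2, level(A)>=2
    B->C: in-degree(C)=1, level(C)>=2
    B->E: in-degree(E)=0, level(E)=2, enqueue
  process E: level=2
    E->A: in-degree(A)=1, level(A)>=3
    E->C: in-degree(C)=0, level(C)=3, enqueue
  process C: level=3
    C->A: in-degree(A)=0, level(A)=4, enqueue
  process A: level=4
All levels: A:4, B:1, C:3, D:0, E:2
level(E) = 2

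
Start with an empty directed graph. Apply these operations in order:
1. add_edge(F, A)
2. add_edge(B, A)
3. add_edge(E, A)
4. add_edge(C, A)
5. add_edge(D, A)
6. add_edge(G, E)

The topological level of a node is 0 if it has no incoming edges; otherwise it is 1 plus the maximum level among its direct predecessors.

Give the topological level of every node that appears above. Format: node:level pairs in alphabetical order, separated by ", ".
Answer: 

Op 1: add_edge(F, A). Edges now: 1
Op 2: add_edge(B, A). Edges now: 2
Op 3: add_edge(E, A). Edges now: 3
Op 4: add_edge(C, A). Edges now: 4
Op 5: add_edge(D, A). Edges now: 5
Op 6: add_edge(G, E). Edges now: 6
Compute levels (Kahn BFS):
  sources (in-degree 0): B, C, D, F, G
  process B: level=0
    B->A: in-degree(A)=4, level(A)>=1
  process C: level=0
    C->A: in-degree(A)=3, level(A)>=1
  process D: level=0
    D->A: in-degree(A)=2, level(A)>=1
  process F: level=0
    F->A: in-degree(A)=1, level(A)>=1
  process G: level=0
    G->E: in-degree(E)=0, level(E)=1, enqueue
  process E: level=1
    E->A: in-degree(A)=0, level(A)=2, enqueue
  process A: level=2
All levels: A:2, B:0, C:0, D:0, E:1, F:0, G:0

Answer: A:2, B:0, C:0, D:0, E:1, F:0, G:0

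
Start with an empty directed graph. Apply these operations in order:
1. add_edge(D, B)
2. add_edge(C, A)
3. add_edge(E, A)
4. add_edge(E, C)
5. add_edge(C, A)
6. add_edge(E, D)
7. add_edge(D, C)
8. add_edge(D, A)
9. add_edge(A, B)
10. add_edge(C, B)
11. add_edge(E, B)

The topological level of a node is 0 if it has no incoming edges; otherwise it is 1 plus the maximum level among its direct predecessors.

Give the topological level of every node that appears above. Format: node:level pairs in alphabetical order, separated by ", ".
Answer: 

Op 1: add_edge(D, B). Edges now: 1
Op 2: add_edge(C, A). Edges now: 2
Op 3: add_edge(E, A). Edges now: 3
Op 4: add_edge(E, C). Edges now: 4
Op 5: add_edge(C, A) (duplicate, no change). Edges now: 4
Op 6: add_edge(E, D). Edges now: 5
Op 7: add_edge(D, C). Edges now: 6
Op 8: add_edge(D, A). Edges now: 7
Op 9: add_edge(A, B). Edges now: 8
Op 10: add_edge(C, B). Edges now: 9
Op 11: add_edge(E, B). Edges now: 10
Compute levels (Kahn BFS):
  sources (in-degree 0): E
  process E: level=0
    E->A: in-degree(A)=2, level(A)>=1
    E->B: in-degree(B)=3, level(B)>=1
    E->C: in-degree(C)=1, level(C)>=1
    E->D: in-degree(D)=0, level(D)=1, enqueue
  process D: level=1
    D->A: in-degree(A)=1, level(A)>=2
    D->B: in-degree(B)=2, level(B)>=2
    D->C: in-degree(C)=0, level(C)=2, enqueue
  process C: level=2
    C->A: in-degree(A)=0, level(A)=3, enqueue
    C->B: in-degree(B)=1, level(B)>=3
  process A: level=3
    A->B: in-degree(B)=0, level(B)=4, enqueue
  process B: level=4
All levels: A:3, B:4, C:2, D:1, E:0

Answer: A:3, B:4, C:2, D:1, E:0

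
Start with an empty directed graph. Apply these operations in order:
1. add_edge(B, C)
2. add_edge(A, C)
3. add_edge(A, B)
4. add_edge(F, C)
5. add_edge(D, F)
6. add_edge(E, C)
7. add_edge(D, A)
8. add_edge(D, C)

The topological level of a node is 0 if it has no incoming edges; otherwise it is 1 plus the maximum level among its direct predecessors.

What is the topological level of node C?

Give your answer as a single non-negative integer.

Op 1: add_edge(B, C). Edges now: 1
Op 2: add_edge(A, C). Edges now: 2
Op 3: add_edge(A, B). Edges now: 3
Op 4: add_edge(F, C). Edges now: 4
Op 5: add_edge(D, F). Edges now: 5
Op 6: add_edge(E, C). Edges now: 6
Op 7: add_edge(D, A). Edges now: 7
Op 8: add_edge(D, C). Edges now: 8
Compute levels (Kahn BFS):
  sources (in-degree 0): D, E
  process D: level=0
    D->A: in-degree(A)=0, level(A)=1, enqueue
    D->C: in-degree(C)=4, level(C)>=1
    D->F: in-degree(F)=0, level(F)=1, enqueue
  process E: level=0
    E->C: in-degree(C)=3, level(C)>=1
  process A: level=1
    A->B: in-degree(B)=0, level(B)=2, enqueue
    A->C: in-degree(C)=2, level(C)>=2
  process F: level=1
    F->C: in-degree(C)=1, level(C)>=2
  process B: level=2
    B->C: in-degree(C)=0, level(C)=3, enqueue
  process C: level=3
All levels: A:1, B:2, C:3, D:0, E:0, F:1
level(C) = 3

Answer: 3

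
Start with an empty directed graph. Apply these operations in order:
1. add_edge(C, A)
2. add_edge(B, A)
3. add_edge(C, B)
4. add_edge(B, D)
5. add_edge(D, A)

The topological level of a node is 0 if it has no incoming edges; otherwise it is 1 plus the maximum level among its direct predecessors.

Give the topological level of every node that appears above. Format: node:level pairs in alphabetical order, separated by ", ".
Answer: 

Answer: A:3, B:1, C:0, D:2

Derivation:
Op 1: add_edge(C, A). Edges now: 1
Op 2: add_edge(B, A). Edges now: 2
Op 3: add_edge(C, B). Edges now: 3
Op 4: add_edge(B, D). Edges now: 4
Op 5: add_edge(D, A). Edges now: 5
Compute levels (Kahn BFS):
  sources (in-degree 0): C
  process C: level=0
    C->A: in-degree(A)=2, level(A)>=1
    C->B: in-degree(B)=0, level(B)=1, enqueue
  process B: level=1
    B->A: in-degree(A)=1, level(A)>=2
    B->D: in-degree(D)=0, level(D)=2, enqueue
  process D: level=2
    D->A: in-degree(A)=0, level(A)=3, enqueue
  process A: level=3
All levels: A:3, B:1, C:0, D:2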